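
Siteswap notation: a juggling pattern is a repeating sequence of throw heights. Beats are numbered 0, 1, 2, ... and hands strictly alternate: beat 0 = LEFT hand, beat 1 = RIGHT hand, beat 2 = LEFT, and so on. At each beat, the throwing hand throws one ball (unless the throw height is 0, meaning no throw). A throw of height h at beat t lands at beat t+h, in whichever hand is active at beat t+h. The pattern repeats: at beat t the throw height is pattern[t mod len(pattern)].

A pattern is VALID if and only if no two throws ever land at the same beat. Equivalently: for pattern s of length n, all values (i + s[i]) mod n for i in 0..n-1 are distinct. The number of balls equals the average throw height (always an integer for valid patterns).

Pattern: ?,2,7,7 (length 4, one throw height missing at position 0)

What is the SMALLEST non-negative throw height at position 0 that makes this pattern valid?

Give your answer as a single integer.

i=0: s[i]=? (unknown)
i=1: (1 + 2) mod 4 = 3
i=2: (2 + 7) mod 4 = 1
i=3: (3 + 7) mod 4 = 2
Known residues: [1, 2, 3]; need a permutation of 0..3, so missing residue r = 0
Need (0 + s) mod 4 = 0; smallest s = (0 - 0) mod 4 = 0

Answer: 0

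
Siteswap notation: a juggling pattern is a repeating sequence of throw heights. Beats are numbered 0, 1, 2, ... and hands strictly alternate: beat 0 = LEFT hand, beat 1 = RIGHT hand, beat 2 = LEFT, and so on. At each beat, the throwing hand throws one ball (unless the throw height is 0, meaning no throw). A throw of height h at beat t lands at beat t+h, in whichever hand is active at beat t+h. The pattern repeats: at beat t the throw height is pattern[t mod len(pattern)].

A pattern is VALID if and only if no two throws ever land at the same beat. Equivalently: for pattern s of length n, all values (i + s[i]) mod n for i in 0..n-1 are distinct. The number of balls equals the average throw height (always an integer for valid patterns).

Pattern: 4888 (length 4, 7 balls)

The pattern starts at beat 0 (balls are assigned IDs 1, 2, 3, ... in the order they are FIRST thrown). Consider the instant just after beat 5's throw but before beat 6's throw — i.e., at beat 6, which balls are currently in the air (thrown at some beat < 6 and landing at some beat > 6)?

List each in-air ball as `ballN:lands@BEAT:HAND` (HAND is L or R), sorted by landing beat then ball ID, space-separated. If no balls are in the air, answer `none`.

Beat 0 (L): throw ball1 h=4 -> lands@4:L; in-air after throw: [b1@4:L]
Beat 1 (R): throw ball2 h=8 -> lands@9:R; in-air after throw: [b1@4:L b2@9:R]
Beat 2 (L): throw ball3 h=8 -> lands@10:L; in-air after throw: [b1@4:L b2@9:R b3@10:L]
Beat 3 (R): throw ball4 h=8 -> lands@11:R; in-air after throw: [b1@4:L b2@9:R b3@10:L b4@11:R]
Beat 4 (L): throw ball1 h=4 -> lands@8:L; in-air after throw: [b1@8:L b2@9:R b3@10:L b4@11:R]
Beat 5 (R): throw ball5 h=8 -> lands@13:R; in-air after throw: [b1@8:L b2@9:R b3@10:L b4@11:R b5@13:R]
Beat 6 (L): throw ball6 h=8 -> lands@14:L; in-air after throw: [b1@8:L b2@9:R b3@10:L b4@11:R b5@13:R b6@14:L]

Answer: ball1:lands@8:L ball2:lands@9:R ball3:lands@10:L ball4:lands@11:R ball5:lands@13:R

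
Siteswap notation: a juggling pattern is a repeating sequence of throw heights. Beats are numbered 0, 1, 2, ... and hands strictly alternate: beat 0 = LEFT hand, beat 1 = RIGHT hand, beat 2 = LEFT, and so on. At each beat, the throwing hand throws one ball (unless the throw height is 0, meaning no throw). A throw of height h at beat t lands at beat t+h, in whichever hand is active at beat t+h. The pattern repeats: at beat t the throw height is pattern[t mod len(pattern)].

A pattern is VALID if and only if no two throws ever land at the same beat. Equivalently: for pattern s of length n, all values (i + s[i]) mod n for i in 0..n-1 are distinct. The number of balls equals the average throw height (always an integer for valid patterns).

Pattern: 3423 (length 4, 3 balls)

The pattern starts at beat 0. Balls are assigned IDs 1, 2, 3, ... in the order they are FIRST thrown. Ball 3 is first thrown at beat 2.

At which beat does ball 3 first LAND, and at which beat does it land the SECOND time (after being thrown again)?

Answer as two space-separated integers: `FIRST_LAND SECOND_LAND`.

Beat 0 (L): throw ball1 h=3 -> lands@3:R; in-air after throw: [b1@3:R]
Beat 1 (R): throw ball2 h=4 -> lands@5:R; in-air after throw: [b1@3:R b2@5:R]
Beat 2 (L): throw ball3 h=2 -> lands@4:L; in-air after throw: [b1@3:R b3@4:L b2@5:R]
Beat 3 (R): throw ball1 h=3 -> lands@6:L; in-air after throw: [b3@4:L b2@5:R b1@6:L]
Beat 4 (L): throw ball3 h=3 -> lands@7:R; in-air after throw: [b2@5:R b1@6:L b3@7:R]
Beat 5 (R): throw ball2 h=4 -> lands@9:R; in-air after throw: [b1@6:L b3@7:R b2@9:R]
Beat 6 (L): throw ball1 h=2 -> lands@8:L; in-air after throw: [b3@7:R b1@8:L b2@9:R]
Beat 7 (R): throw ball3 h=3 -> lands@10:L; in-air after throw: [b1@8:L b2@9:R b3@10:L]
Ball 3: thrown@2 h=2 -> first land @4; rethrown@4 h=3 -> second land @7

Answer: 4 7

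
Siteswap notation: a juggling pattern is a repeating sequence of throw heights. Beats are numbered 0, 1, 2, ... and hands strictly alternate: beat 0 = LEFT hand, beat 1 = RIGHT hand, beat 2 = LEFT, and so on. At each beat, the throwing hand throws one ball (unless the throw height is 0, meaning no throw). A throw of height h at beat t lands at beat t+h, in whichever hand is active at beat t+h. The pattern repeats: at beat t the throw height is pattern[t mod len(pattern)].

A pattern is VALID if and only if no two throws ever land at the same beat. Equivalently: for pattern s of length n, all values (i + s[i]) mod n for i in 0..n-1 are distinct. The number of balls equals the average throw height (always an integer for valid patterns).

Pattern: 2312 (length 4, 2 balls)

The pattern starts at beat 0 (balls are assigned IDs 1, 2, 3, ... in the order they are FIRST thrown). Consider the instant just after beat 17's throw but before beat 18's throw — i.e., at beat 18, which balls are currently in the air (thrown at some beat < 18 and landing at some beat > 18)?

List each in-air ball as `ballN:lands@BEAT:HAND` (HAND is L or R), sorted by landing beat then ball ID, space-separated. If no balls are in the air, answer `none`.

Beat 0 (L): throw ball1 h=2 -> lands@2:L; in-air after throw: [b1@2:L]
Beat 1 (R): throw ball2 h=3 -> lands@4:L; in-air after throw: [b1@2:L b2@4:L]
Beat 2 (L): throw ball1 h=1 -> lands@3:R; in-air after throw: [b1@3:R b2@4:L]
Beat 3 (R): throw ball1 h=2 -> lands@5:R; in-air after throw: [b2@4:L b1@5:R]
Beat 4 (L): throw ball2 h=2 -> lands@6:L; in-air after throw: [b1@5:R b2@6:L]
Beat 5 (R): throw ball1 h=3 -> lands@8:L; in-air after throw: [b2@6:L b1@8:L]
Beat 6 (L): throw ball2 h=1 -> lands@7:R; in-air after throw: [b2@7:R b1@8:L]
Beat 7 (R): throw ball2 h=2 -> lands@9:R; in-air after throw: [b1@8:L b2@9:R]
Beat 8 (L): throw ball1 h=2 -> lands@10:L; in-air after throw: [b2@9:R b1@10:L]
Beat 9 (R): throw ball2 h=3 -> lands@12:L; in-air after throw: [b1@10:L b2@12:L]
Beat 10 (L): throw ball1 h=1 -> lands@11:R; in-air after throw: [b1@11:R b2@12:L]
Beat 11 (R): throw ball1 h=2 -> lands@13:R; in-air after throw: [b2@12:L b1@13:R]
Beat 12 (L): throw ball2 h=2 -> lands@14:L; in-air after throw: [b1@13:R b2@14:L]
Beat 13 (R): throw ball1 h=3 -> lands@16:L; in-air after throw: [b2@14:L b1@16:L]
Beat 14 (L): throw ball2 h=1 -> lands@15:R; in-air after throw: [b2@15:R b1@16:L]
Beat 15 (R): throw ball2 h=2 -> lands@17:R; in-air after throw: [b1@16:L b2@17:R]
Beat 16 (L): throw ball1 h=2 -> lands@18:L; in-air after throw: [b2@17:R b1@18:L]
Beat 17 (R): throw ball2 h=3 -> lands@20:L; in-air after throw: [b1@18:L b2@20:L]
Beat 18 (L): throw ball1 h=1 -> lands@19:R; in-air after throw: [b1@19:R b2@20:L]

Answer: ball2:lands@20:L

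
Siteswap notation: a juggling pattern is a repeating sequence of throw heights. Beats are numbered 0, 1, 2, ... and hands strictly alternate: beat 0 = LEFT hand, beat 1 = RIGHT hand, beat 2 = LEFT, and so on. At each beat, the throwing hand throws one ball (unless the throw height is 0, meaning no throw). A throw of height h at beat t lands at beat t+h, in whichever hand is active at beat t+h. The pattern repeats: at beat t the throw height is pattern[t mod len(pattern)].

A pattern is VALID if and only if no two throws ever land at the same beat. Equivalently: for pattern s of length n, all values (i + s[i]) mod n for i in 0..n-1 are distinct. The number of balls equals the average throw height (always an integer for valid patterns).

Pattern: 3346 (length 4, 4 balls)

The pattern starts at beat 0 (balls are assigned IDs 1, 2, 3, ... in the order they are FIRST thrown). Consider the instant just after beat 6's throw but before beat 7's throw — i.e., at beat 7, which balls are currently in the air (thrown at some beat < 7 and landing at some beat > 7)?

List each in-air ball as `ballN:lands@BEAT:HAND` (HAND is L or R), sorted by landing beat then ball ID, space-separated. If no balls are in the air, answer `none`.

Answer: ball4:lands@8:L ball1:lands@9:R ball3:lands@10:L

Derivation:
Beat 0 (L): throw ball1 h=3 -> lands@3:R; in-air after throw: [b1@3:R]
Beat 1 (R): throw ball2 h=3 -> lands@4:L; in-air after throw: [b1@3:R b2@4:L]
Beat 2 (L): throw ball3 h=4 -> lands@6:L; in-air after throw: [b1@3:R b2@4:L b3@6:L]
Beat 3 (R): throw ball1 h=6 -> lands@9:R; in-air after throw: [b2@4:L b3@6:L b1@9:R]
Beat 4 (L): throw ball2 h=3 -> lands@7:R; in-air after throw: [b3@6:L b2@7:R b1@9:R]
Beat 5 (R): throw ball4 h=3 -> lands@8:L; in-air after throw: [b3@6:L b2@7:R b4@8:L b1@9:R]
Beat 6 (L): throw ball3 h=4 -> lands@10:L; in-air after throw: [b2@7:R b4@8:L b1@9:R b3@10:L]
Beat 7 (R): throw ball2 h=6 -> lands@13:R; in-air after throw: [b4@8:L b1@9:R b3@10:L b2@13:R]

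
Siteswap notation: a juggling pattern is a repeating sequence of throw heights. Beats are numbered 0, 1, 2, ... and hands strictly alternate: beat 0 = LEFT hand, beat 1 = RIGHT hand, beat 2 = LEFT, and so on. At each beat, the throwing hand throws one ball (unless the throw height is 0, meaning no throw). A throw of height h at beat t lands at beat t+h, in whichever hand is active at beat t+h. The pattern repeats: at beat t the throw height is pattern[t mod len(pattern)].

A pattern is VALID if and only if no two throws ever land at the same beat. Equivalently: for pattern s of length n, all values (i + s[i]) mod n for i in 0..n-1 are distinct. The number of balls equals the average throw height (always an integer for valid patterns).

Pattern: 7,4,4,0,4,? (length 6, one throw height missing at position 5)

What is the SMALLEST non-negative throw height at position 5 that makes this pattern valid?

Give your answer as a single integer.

i=0: (0 + 7) mod 6 = 1
i=1: (1 + 4) mod 6 = 5
i=2: (2 + 4) mod 6 = 0
i=3: (3 + 0) mod 6 = 3
i=4: (4 + 4) mod 6 = 2
i=5: s[i]=? (unknown)
Known residues: [0, 1, 2, 3, 5]; need a permutation of 0..5, so missing residue r = 4
Need (5 + s) mod 6 = 4; smallest s = (4 - 5) mod 6 = 5

Answer: 5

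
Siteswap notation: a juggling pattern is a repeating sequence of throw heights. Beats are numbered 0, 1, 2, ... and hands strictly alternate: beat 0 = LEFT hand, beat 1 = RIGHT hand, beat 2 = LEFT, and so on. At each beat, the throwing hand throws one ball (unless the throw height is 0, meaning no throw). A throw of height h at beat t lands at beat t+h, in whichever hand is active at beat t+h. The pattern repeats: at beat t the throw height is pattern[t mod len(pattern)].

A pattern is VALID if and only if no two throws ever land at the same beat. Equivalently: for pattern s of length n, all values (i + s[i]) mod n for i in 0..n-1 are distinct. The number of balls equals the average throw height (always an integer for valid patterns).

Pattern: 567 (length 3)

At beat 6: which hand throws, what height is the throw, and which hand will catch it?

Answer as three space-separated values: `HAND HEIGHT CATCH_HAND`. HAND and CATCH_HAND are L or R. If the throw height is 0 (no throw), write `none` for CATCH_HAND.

Answer: L 5 R

Derivation:
Beat 6: 6 mod 2 = 0, so hand = L
Throw height = pattern[6 mod 3] = pattern[0] = 5
Lands at beat 6+5=11, 11 mod 2 = 1, so catch hand = R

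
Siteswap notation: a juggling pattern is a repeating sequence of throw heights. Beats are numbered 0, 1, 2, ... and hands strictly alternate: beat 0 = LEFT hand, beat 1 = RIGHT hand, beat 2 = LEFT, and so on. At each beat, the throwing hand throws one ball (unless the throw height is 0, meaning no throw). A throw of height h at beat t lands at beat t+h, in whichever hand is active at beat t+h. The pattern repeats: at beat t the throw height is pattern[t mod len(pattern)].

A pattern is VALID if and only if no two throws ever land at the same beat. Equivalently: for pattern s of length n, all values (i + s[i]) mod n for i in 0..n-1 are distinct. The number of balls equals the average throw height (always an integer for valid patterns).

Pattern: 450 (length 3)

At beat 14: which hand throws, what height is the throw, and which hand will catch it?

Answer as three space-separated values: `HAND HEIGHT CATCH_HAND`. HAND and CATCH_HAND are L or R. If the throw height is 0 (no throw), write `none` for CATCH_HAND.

Answer: L 0 none

Derivation:
Beat 14: 14 mod 2 = 0, so hand = L
Throw height = pattern[14 mod 3] = pattern[2] = 0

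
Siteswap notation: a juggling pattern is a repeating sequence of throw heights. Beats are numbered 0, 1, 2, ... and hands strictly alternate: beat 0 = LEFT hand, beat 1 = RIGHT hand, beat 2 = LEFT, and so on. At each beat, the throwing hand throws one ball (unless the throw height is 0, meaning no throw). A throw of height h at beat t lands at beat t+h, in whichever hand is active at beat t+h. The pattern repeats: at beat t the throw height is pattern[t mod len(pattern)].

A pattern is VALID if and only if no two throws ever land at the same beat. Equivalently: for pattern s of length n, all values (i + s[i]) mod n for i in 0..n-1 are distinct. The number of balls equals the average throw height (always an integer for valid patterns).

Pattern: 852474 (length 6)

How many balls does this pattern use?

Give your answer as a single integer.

Pattern = [8, 5, 2, 4, 7, 4], length n = 6
  position 0: throw height = 8, running sum = 8
  position 1: throw height = 5, running sum = 13
  position 2: throw height = 2, running sum = 15
  position 3: throw height = 4, running sum = 19
  position 4: throw height = 7, running sum = 26
  position 5: throw height = 4, running sum = 30
Total sum = 30; balls = sum / n = 30 / 6 = 5

Answer: 5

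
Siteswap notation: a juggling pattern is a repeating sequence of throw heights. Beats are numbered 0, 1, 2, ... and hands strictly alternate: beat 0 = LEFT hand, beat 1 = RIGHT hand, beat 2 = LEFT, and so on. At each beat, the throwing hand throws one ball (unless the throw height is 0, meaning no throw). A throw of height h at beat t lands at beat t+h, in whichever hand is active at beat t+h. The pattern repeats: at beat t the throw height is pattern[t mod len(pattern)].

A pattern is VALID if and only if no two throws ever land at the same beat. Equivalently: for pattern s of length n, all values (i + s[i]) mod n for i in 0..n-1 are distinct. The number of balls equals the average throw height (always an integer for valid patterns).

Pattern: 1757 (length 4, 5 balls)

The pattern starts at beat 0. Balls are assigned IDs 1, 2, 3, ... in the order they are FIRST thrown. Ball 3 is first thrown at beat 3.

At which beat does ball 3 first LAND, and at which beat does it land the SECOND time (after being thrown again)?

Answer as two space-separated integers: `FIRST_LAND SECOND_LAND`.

Answer: 10 15

Derivation:
Beat 0 (L): throw ball1 h=1 -> lands@1:R; in-air after throw: [b1@1:R]
Beat 1 (R): throw ball1 h=7 -> lands@8:L; in-air after throw: [b1@8:L]
Beat 2 (L): throw ball2 h=5 -> lands@7:R; in-air after throw: [b2@7:R b1@8:L]
Beat 3 (R): throw ball3 h=7 -> lands@10:L; in-air after throw: [b2@7:R b1@8:L b3@10:L]
Beat 4 (L): throw ball4 h=1 -> lands@5:R; in-air after throw: [b4@5:R b2@7:R b1@8:L b3@10:L]
Beat 5 (R): throw ball4 h=7 -> lands@12:L; in-air after throw: [b2@7:R b1@8:L b3@10:L b4@12:L]
Beat 6 (L): throw ball5 h=5 -> lands@11:R; in-air after throw: [b2@7:R b1@8:L b3@10:L b5@11:R b4@12:L]
Beat 7 (R): throw ball2 h=7 -> lands@14:L; in-air after throw: [b1@8:L b3@10:L b5@11:R b4@12:L b2@14:L]
Beat 8 (L): throw ball1 h=1 -> lands@9:R; in-air after throw: [b1@9:R b3@10:L b5@11:R b4@12:L b2@14:L]
Beat 9 (R): throw ball1 h=7 -> lands@16:L; in-air after throw: [b3@10:L b5@11:R b4@12:L b2@14:L b1@16:L]
Beat 10 (L): throw ball3 h=5 -> lands@15:R; in-air after throw: [b5@11:R b4@12:L b2@14:L b3@15:R b1@16:L]
Beat 11 (R): throw ball5 h=7 -> lands@18:L; in-air after throw: [b4@12:L b2@14:L b3@15:R b1@16:L b5@18:L]
Beat 12 (L): throw ball4 h=1 -> lands@13:R; in-air after throw: [b4@13:R b2@14:L b3@15:R b1@16:L b5@18:L]
Beat 13 (R): throw ball4 h=7 -> lands@20:L; in-air after throw: [b2@14:L b3@15:R b1@16:L b5@18:L b4@20:L]
Beat 14 (L): throw ball2 h=5 -> lands@19:R; in-air after throw: [b3@15:R b1@16:L b5@18:L b2@19:R b4@20:L]
Beat 15 (R): throw ball3 h=7 -> lands@22:L; in-air after throw: [b1@16:L b5@18:L b2@19:R b4@20:L b3@22:L]
Ball 3: thrown@3 h=7 -> first land @10; rethrown@10 h=5 -> second land @15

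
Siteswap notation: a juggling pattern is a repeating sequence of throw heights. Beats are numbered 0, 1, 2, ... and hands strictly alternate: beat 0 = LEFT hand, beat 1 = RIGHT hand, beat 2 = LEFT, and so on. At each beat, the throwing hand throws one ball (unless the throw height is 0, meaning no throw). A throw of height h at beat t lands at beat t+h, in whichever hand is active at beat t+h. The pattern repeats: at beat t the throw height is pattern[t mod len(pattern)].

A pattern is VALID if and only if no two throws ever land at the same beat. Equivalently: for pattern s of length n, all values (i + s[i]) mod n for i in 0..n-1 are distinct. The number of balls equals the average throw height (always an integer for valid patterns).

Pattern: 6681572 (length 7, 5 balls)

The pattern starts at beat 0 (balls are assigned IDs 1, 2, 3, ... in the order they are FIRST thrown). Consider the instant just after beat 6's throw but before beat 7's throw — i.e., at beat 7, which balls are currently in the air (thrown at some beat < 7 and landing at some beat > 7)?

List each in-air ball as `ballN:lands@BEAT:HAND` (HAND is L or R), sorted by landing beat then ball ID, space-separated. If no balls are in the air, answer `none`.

Beat 0 (L): throw ball1 h=6 -> lands@6:L; in-air after throw: [b1@6:L]
Beat 1 (R): throw ball2 h=6 -> lands@7:R; in-air after throw: [b1@6:L b2@7:R]
Beat 2 (L): throw ball3 h=8 -> lands@10:L; in-air after throw: [b1@6:L b2@7:R b3@10:L]
Beat 3 (R): throw ball4 h=1 -> lands@4:L; in-air after throw: [b4@4:L b1@6:L b2@7:R b3@10:L]
Beat 4 (L): throw ball4 h=5 -> lands@9:R; in-air after throw: [b1@6:L b2@7:R b4@9:R b3@10:L]
Beat 5 (R): throw ball5 h=7 -> lands@12:L; in-air after throw: [b1@6:L b2@7:R b4@9:R b3@10:L b5@12:L]
Beat 6 (L): throw ball1 h=2 -> lands@8:L; in-air after throw: [b2@7:R b1@8:L b4@9:R b3@10:L b5@12:L]
Beat 7 (R): throw ball2 h=6 -> lands@13:R; in-air after throw: [b1@8:L b4@9:R b3@10:L b5@12:L b2@13:R]

Answer: ball1:lands@8:L ball4:lands@9:R ball3:lands@10:L ball5:lands@12:L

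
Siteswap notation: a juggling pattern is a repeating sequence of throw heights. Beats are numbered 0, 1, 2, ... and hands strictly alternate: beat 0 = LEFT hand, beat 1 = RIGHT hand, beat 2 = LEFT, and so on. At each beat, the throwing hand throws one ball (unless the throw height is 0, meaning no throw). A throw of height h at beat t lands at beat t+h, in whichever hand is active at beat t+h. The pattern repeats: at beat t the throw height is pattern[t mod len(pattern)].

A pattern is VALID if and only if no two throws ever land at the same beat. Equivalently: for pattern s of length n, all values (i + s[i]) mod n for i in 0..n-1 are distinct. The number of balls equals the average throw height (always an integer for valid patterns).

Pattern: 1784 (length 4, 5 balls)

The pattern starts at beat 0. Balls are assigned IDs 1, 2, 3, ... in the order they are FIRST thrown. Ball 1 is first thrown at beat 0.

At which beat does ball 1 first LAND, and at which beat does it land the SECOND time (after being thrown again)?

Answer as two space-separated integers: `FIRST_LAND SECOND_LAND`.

Answer: 1 8

Derivation:
Beat 0 (L): throw ball1 h=1 -> lands@1:R; in-air after throw: [b1@1:R]
Beat 1 (R): throw ball1 h=7 -> lands@8:L; in-air after throw: [b1@8:L]
Beat 2 (L): throw ball2 h=8 -> lands@10:L; in-air after throw: [b1@8:L b2@10:L]
Beat 3 (R): throw ball3 h=4 -> lands@7:R; in-air after throw: [b3@7:R b1@8:L b2@10:L]
Beat 4 (L): throw ball4 h=1 -> lands@5:R; in-air after throw: [b4@5:R b3@7:R b1@8:L b2@10:L]
Beat 5 (R): throw ball4 h=7 -> lands@12:L; in-air after throw: [b3@7:R b1@8:L b2@10:L b4@12:L]
Beat 6 (L): throw ball5 h=8 -> lands@14:L; in-air after throw: [b3@7:R b1@8:L b2@10:L b4@12:L b5@14:L]
Beat 7 (R): throw ball3 h=4 -> lands@11:R; in-air after throw: [b1@8:L b2@10:L b3@11:R b4@12:L b5@14:L]
Beat 8 (L): throw ball1 h=1 -> lands@9:R; in-air after throw: [b1@9:R b2@10:L b3@11:R b4@12:L b5@14:L]
Ball 1: thrown@0 h=1 -> first land @1; rethrown@1 h=7 -> second land @8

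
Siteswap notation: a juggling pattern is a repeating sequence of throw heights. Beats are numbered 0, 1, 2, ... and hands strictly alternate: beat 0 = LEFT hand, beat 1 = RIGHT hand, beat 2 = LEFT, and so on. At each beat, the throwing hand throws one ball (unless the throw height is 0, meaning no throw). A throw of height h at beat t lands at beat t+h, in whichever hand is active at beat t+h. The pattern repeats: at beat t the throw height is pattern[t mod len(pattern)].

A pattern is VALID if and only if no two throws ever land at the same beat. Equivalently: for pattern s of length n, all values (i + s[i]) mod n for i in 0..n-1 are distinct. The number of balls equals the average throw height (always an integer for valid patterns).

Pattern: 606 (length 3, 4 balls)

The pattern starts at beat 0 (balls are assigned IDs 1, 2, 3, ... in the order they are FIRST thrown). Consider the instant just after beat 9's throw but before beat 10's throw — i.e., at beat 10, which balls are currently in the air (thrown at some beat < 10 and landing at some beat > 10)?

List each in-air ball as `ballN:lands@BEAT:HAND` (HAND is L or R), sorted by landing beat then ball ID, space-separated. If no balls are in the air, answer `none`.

Answer: ball4:lands@11:R ball1:lands@12:L ball2:lands@14:L ball3:lands@15:R

Derivation:
Beat 0 (L): throw ball1 h=6 -> lands@6:L; in-air after throw: [b1@6:L]
Beat 2 (L): throw ball2 h=6 -> lands@8:L; in-air after throw: [b1@6:L b2@8:L]
Beat 3 (R): throw ball3 h=6 -> lands@9:R; in-air after throw: [b1@6:L b2@8:L b3@9:R]
Beat 5 (R): throw ball4 h=6 -> lands@11:R; in-air after throw: [b1@6:L b2@8:L b3@9:R b4@11:R]
Beat 6 (L): throw ball1 h=6 -> lands@12:L; in-air after throw: [b2@8:L b3@9:R b4@11:R b1@12:L]
Beat 8 (L): throw ball2 h=6 -> lands@14:L; in-air after throw: [b3@9:R b4@11:R b1@12:L b2@14:L]
Beat 9 (R): throw ball3 h=6 -> lands@15:R; in-air after throw: [b4@11:R b1@12:L b2@14:L b3@15:R]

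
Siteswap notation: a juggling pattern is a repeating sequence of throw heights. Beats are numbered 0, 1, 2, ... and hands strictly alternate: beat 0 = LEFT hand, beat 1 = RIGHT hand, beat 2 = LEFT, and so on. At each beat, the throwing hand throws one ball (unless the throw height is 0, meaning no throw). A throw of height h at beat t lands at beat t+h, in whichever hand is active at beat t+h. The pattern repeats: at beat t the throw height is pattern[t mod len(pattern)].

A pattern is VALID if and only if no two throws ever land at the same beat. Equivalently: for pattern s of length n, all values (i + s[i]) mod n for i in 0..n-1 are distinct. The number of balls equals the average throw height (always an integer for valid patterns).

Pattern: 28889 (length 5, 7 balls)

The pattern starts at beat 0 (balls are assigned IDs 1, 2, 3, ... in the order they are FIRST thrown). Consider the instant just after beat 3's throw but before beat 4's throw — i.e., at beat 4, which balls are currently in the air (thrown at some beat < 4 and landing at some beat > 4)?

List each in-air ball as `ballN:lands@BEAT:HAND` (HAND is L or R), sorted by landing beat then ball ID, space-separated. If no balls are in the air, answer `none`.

Answer: ball2:lands@9:R ball1:lands@10:L ball3:lands@11:R

Derivation:
Beat 0 (L): throw ball1 h=2 -> lands@2:L; in-air after throw: [b1@2:L]
Beat 1 (R): throw ball2 h=8 -> lands@9:R; in-air after throw: [b1@2:L b2@9:R]
Beat 2 (L): throw ball1 h=8 -> lands@10:L; in-air after throw: [b2@9:R b1@10:L]
Beat 3 (R): throw ball3 h=8 -> lands@11:R; in-air after throw: [b2@9:R b1@10:L b3@11:R]
Beat 4 (L): throw ball4 h=9 -> lands@13:R; in-air after throw: [b2@9:R b1@10:L b3@11:R b4@13:R]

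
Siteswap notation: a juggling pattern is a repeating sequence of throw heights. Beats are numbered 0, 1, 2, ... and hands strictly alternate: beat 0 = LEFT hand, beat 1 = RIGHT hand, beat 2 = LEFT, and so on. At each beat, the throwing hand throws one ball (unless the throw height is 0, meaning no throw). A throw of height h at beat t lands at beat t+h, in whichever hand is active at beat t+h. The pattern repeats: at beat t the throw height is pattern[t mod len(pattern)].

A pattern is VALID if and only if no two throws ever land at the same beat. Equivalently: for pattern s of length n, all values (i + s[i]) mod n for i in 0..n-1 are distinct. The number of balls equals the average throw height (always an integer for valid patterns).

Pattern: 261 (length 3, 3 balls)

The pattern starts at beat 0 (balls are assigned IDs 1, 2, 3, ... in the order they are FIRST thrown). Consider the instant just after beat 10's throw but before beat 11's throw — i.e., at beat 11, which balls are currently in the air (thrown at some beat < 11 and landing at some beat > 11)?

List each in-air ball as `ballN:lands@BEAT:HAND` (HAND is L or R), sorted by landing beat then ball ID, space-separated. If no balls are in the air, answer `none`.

Answer: ball2:lands@13:R ball3:lands@16:L

Derivation:
Beat 0 (L): throw ball1 h=2 -> lands@2:L; in-air after throw: [b1@2:L]
Beat 1 (R): throw ball2 h=6 -> lands@7:R; in-air after throw: [b1@2:L b2@7:R]
Beat 2 (L): throw ball1 h=1 -> lands@3:R; in-air after throw: [b1@3:R b2@7:R]
Beat 3 (R): throw ball1 h=2 -> lands@5:R; in-air after throw: [b1@5:R b2@7:R]
Beat 4 (L): throw ball3 h=6 -> lands@10:L; in-air after throw: [b1@5:R b2@7:R b3@10:L]
Beat 5 (R): throw ball1 h=1 -> lands@6:L; in-air after throw: [b1@6:L b2@7:R b3@10:L]
Beat 6 (L): throw ball1 h=2 -> lands@8:L; in-air after throw: [b2@7:R b1@8:L b3@10:L]
Beat 7 (R): throw ball2 h=6 -> lands@13:R; in-air after throw: [b1@8:L b3@10:L b2@13:R]
Beat 8 (L): throw ball1 h=1 -> lands@9:R; in-air after throw: [b1@9:R b3@10:L b2@13:R]
Beat 9 (R): throw ball1 h=2 -> lands@11:R; in-air after throw: [b3@10:L b1@11:R b2@13:R]
Beat 10 (L): throw ball3 h=6 -> lands@16:L; in-air after throw: [b1@11:R b2@13:R b3@16:L]
Beat 11 (R): throw ball1 h=1 -> lands@12:L; in-air after throw: [b1@12:L b2@13:R b3@16:L]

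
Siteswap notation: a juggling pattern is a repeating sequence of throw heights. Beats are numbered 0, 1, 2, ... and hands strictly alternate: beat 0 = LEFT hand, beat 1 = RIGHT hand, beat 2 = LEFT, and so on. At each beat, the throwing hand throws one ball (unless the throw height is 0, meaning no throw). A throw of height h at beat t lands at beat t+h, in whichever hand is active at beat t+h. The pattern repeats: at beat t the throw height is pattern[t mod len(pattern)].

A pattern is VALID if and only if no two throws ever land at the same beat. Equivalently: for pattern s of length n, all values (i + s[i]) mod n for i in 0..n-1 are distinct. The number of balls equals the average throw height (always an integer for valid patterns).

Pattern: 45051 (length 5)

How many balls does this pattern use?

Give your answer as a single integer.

Answer: 3

Derivation:
Pattern = [4, 5, 0, 5, 1], length n = 5
  position 0: throw height = 4, running sum = 4
  position 1: throw height = 5, running sum = 9
  position 2: throw height = 0, running sum = 9
  position 3: throw height = 5, running sum = 14
  position 4: throw height = 1, running sum = 15
Total sum = 15; balls = sum / n = 15 / 5 = 3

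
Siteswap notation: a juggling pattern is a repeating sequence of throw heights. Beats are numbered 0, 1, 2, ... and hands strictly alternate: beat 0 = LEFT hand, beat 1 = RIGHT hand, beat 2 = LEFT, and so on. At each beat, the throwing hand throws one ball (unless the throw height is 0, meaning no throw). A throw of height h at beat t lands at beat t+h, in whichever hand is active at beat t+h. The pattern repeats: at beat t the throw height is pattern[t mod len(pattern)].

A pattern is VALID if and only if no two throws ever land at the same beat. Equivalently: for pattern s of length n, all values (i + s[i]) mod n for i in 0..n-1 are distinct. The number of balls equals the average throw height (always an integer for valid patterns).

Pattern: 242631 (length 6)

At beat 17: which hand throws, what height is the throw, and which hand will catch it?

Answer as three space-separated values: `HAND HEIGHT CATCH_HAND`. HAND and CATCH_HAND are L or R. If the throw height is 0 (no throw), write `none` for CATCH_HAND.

Beat 17: 17 mod 2 = 1, so hand = R
Throw height = pattern[17 mod 6] = pattern[5] = 1
Lands at beat 17+1=18, 18 mod 2 = 0, so catch hand = L

Answer: R 1 L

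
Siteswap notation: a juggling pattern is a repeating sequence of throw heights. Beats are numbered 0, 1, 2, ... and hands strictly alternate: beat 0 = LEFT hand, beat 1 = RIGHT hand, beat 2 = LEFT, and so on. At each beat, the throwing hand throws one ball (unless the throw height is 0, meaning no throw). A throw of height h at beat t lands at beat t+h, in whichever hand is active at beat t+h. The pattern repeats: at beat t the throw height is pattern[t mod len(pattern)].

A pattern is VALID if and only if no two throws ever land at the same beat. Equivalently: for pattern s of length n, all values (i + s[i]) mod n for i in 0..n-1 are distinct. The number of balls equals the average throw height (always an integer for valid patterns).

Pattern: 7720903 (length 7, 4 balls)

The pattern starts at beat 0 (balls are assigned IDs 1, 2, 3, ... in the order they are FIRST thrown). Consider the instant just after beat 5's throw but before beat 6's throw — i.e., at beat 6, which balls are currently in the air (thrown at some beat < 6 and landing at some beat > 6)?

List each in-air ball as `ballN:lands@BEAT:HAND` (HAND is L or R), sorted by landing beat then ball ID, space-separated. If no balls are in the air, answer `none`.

Beat 0 (L): throw ball1 h=7 -> lands@7:R; in-air after throw: [b1@7:R]
Beat 1 (R): throw ball2 h=7 -> lands@8:L; in-air after throw: [b1@7:R b2@8:L]
Beat 2 (L): throw ball3 h=2 -> lands@4:L; in-air after throw: [b3@4:L b1@7:R b2@8:L]
Beat 4 (L): throw ball3 h=9 -> lands@13:R; in-air after throw: [b1@7:R b2@8:L b3@13:R]
Beat 6 (L): throw ball4 h=3 -> lands@9:R; in-air after throw: [b1@7:R b2@8:L b4@9:R b3@13:R]

Answer: ball1:lands@7:R ball2:lands@8:L ball3:lands@13:R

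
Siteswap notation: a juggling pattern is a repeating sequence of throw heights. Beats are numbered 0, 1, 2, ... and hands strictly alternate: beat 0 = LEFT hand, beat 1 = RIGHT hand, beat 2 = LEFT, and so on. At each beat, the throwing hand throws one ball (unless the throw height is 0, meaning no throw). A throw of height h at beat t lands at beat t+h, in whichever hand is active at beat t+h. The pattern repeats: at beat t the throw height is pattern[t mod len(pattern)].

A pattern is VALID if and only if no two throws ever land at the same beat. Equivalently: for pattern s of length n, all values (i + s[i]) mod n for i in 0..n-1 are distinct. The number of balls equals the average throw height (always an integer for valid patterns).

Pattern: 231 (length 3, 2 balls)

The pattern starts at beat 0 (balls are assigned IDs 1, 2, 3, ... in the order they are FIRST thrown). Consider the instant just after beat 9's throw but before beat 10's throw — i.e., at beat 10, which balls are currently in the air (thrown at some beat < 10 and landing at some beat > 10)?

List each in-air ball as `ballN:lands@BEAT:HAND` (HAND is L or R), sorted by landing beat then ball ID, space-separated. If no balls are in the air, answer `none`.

Answer: ball1:lands@11:R

Derivation:
Beat 0 (L): throw ball1 h=2 -> lands@2:L; in-air after throw: [b1@2:L]
Beat 1 (R): throw ball2 h=3 -> lands@4:L; in-air after throw: [b1@2:L b2@4:L]
Beat 2 (L): throw ball1 h=1 -> lands@3:R; in-air after throw: [b1@3:R b2@4:L]
Beat 3 (R): throw ball1 h=2 -> lands@5:R; in-air after throw: [b2@4:L b1@5:R]
Beat 4 (L): throw ball2 h=3 -> lands@7:R; in-air after throw: [b1@5:R b2@7:R]
Beat 5 (R): throw ball1 h=1 -> lands@6:L; in-air after throw: [b1@6:L b2@7:R]
Beat 6 (L): throw ball1 h=2 -> lands@8:L; in-air after throw: [b2@7:R b1@8:L]
Beat 7 (R): throw ball2 h=3 -> lands@10:L; in-air after throw: [b1@8:L b2@10:L]
Beat 8 (L): throw ball1 h=1 -> lands@9:R; in-air after throw: [b1@9:R b2@10:L]
Beat 9 (R): throw ball1 h=2 -> lands@11:R; in-air after throw: [b2@10:L b1@11:R]
Beat 10 (L): throw ball2 h=3 -> lands@13:R; in-air after throw: [b1@11:R b2@13:R]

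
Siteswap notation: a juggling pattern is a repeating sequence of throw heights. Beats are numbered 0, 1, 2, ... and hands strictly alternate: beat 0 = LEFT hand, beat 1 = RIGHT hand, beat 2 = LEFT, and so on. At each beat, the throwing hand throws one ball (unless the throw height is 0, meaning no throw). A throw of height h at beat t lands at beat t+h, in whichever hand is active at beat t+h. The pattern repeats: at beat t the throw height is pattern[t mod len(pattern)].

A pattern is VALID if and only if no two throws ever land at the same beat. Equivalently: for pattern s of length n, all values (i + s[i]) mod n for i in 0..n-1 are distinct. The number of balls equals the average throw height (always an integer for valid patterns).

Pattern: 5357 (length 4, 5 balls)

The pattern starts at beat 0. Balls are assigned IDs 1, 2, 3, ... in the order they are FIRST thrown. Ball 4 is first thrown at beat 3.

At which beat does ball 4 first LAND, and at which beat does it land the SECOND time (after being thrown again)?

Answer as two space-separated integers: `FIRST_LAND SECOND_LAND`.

Beat 0 (L): throw ball1 h=5 -> lands@5:R; in-air after throw: [b1@5:R]
Beat 1 (R): throw ball2 h=3 -> lands@4:L; in-air after throw: [b2@4:L b1@5:R]
Beat 2 (L): throw ball3 h=5 -> lands@7:R; in-air after throw: [b2@4:L b1@5:R b3@7:R]
Beat 3 (R): throw ball4 h=7 -> lands@10:L; in-air after throw: [b2@4:L b1@5:R b3@7:R b4@10:L]
Beat 4 (L): throw ball2 h=5 -> lands@9:R; in-air after throw: [b1@5:R b3@7:R b2@9:R b4@10:L]
Beat 5 (R): throw ball1 h=3 -> lands@8:L; in-air after throw: [b3@7:R b1@8:L b2@9:R b4@10:L]
Beat 6 (L): throw ball5 h=5 -> lands@11:R; in-air after throw: [b3@7:R b1@8:L b2@9:R b4@10:L b5@11:R]
Beat 7 (R): throw ball3 h=7 -> lands@14:L; in-air after throw: [b1@8:L b2@9:R b4@10:L b5@11:R b3@14:L]
Beat 8 (L): throw ball1 h=5 -> lands@13:R; in-air after throw: [b2@9:R b4@10:L b5@11:R b1@13:R b3@14:L]
Beat 9 (R): throw ball2 h=3 -> lands@12:L; in-air after throw: [b4@10:L b5@11:R b2@12:L b1@13:R b3@14:L]
Beat 10 (L): throw ball4 h=5 -> lands@15:R; in-air after throw: [b5@11:R b2@12:L b1@13:R b3@14:L b4@15:R]
Beat 11 (R): throw ball5 h=7 -> lands@18:L; in-air after throw: [b2@12:L b1@13:R b3@14:L b4@15:R b5@18:L]
Beat 12 (L): throw ball2 h=5 -> lands@17:R; in-air after throw: [b1@13:R b3@14:L b4@15:R b2@17:R b5@18:L]
Beat 13 (R): throw ball1 h=3 -> lands@16:L; in-air after throw: [b3@14:L b4@15:R b1@16:L b2@17:R b5@18:L]
Beat 14 (L): throw ball3 h=5 -> lands@19:R; in-air after throw: [b4@15:R b1@16:L b2@17:R b5@18:L b3@19:R]
Beat 15 (R): throw ball4 h=7 -> lands@22:L; in-air after throw: [b1@16:L b2@17:R b5@18:L b3@19:R b4@22:L]
Ball 4: thrown@3 h=7 -> first land @10; rethrown@10 h=5 -> second land @15

Answer: 10 15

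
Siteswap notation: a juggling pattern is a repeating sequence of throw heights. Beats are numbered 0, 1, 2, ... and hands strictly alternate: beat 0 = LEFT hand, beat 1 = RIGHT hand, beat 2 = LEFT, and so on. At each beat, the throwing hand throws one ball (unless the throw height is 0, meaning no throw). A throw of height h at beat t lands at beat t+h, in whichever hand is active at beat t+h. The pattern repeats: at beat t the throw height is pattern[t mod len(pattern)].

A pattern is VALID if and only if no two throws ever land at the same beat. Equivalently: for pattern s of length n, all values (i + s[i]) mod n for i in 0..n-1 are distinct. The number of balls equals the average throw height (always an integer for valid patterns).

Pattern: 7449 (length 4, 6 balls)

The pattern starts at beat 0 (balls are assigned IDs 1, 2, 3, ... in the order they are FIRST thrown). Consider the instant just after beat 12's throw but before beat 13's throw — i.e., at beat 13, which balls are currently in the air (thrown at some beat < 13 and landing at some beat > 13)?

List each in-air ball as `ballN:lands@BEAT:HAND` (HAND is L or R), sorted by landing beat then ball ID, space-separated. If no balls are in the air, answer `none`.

Answer: ball3:lands@14:L ball6:lands@15:R ball1:lands@16:L ball4:lands@19:R ball5:lands@20:L

Derivation:
Beat 0 (L): throw ball1 h=7 -> lands@7:R; in-air after throw: [b1@7:R]
Beat 1 (R): throw ball2 h=4 -> lands@5:R; in-air after throw: [b2@5:R b1@7:R]
Beat 2 (L): throw ball3 h=4 -> lands@6:L; in-air after throw: [b2@5:R b3@6:L b1@7:R]
Beat 3 (R): throw ball4 h=9 -> lands@12:L; in-air after throw: [b2@5:R b3@6:L b1@7:R b4@12:L]
Beat 4 (L): throw ball5 h=7 -> lands@11:R; in-air after throw: [b2@5:R b3@6:L b1@7:R b5@11:R b4@12:L]
Beat 5 (R): throw ball2 h=4 -> lands@9:R; in-air after throw: [b3@6:L b1@7:R b2@9:R b5@11:R b4@12:L]
Beat 6 (L): throw ball3 h=4 -> lands@10:L; in-air after throw: [b1@7:R b2@9:R b3@10:L b5@11:R b4@12:L]
Beat 7 (R): throw ball1 h=9 -> lands@16:L; in-air after throw: [b2@9:R b3@10:L b5@11:R b4@12:L b1@16:L]
Beat 8 (L): throw ball6 h=7 -> lands@15:R; in-air after throw: [b2@9:R b3@10:L b5@11:R b4@12:L b6@15:R b1@16:L]
Beat 9 (R): throw ball2 h=4 -> lands@13:R; in-air after throw: [b3@10:L b5@11:R b4@12:L b2@13:R b6@15:R b1@16:L]
Beat 10 (L): throw ball3 h=4 -> lands@14:L; in-air after throw: [b5@11:R b4@12:L b2@13:R b3@14:L b6@15:R b1@16:L]
Beat 11 (R): throw ball5 h=9 -> lands@20:L; in-air after throw: [b4@12:L b2@13:R b3@14:L b6@15:R b1@16:L b5@20:L]
Beat 12 (L): throw ball4 h=7 -> lands@19:R; in-air after throw: [b2@13:R b3@14:L b6@15:R b1@16:L b4@19:R b5@20:L]
Beat 13 (R): throw ball2 h=4 -> lands@17:R; in-air after throw: [b3@14:L b6@15:R b1@16:L b2@17:R b4@19:R b5@20:L]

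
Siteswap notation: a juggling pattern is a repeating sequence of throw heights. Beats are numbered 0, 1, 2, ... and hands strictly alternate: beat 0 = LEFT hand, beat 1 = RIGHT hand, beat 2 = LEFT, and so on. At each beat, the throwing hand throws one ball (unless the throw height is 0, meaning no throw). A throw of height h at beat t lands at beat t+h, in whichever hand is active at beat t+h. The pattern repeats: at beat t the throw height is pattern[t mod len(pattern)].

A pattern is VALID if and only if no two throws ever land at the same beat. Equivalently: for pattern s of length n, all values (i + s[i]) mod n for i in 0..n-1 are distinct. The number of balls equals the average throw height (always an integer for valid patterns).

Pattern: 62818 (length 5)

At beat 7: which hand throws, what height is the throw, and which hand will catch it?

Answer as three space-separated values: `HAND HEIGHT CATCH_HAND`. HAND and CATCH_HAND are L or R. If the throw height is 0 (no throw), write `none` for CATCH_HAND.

Answer: R 8 R

Derivation:
Beat 7: 7 mod 2 = 1, so hand = R
Throw height = pattern[7 mod 5] = pattern[2] = 8
Lands at beat 7+8=15, 15 mod 2 = 1, so catch hand = R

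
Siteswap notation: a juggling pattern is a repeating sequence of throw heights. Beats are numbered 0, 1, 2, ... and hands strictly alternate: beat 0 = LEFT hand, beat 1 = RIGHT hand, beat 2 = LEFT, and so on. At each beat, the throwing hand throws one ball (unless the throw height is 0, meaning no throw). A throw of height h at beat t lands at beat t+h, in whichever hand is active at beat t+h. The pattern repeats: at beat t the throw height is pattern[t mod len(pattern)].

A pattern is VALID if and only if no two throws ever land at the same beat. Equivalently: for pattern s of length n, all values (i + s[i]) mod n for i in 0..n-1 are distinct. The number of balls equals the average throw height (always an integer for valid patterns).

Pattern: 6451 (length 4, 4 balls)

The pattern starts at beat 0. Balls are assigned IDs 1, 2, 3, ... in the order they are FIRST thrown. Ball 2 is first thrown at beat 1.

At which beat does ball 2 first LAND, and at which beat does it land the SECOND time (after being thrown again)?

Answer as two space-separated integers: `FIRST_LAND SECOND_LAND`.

Answer: 5 9

Derivation:
Beat 0 (L): throw ball1 h=6 -> lands@6:L; in-air after throw: [b1@6:L]
Beat 1 (R): throw ball2 h=4 -> lands@5:R; in-air after throw: [b2@5:R b1@6:L]
Beat 2 (L): throw ball3 h=5 -> lands@7:R; in-air after throw: [b2@5:R b1@6:L b3@7:R]
Beat 3 (R): throw ball4 h=1 -> lands@4:L; in-air after throw: [b4@4:L b2@5:R b1@6:L b3@7:R]
Beat 4 (L): throw ball4 h=6 -> lands@10:L; in-air after throw: [b2@5:R b1@6:L b3@7:R b4@10:L]
Beat 5 (R): throw ball2 h=4 -> lands@9:R; in-air after throw: [b1@6:L b3@7:R b2@9:R b4@10:L]
Beat 6 (L): throw ball1 h=5 -> lands@11:R; in-air after throw: [b3@7:R b2@9:R b4@10:L b1@11:R]
Beat 7 (R): throw ball3 h=1 -> lands@8:L; in-air after throw: [b3@8:L b2@9:R b4@10:L b1@11:R]
Beat 8 (L): throw ball3 h=6 -> lands@14:L; in-air after throw: [b2@9:R b4@10:L b1@11:R b3@14:L]
Beat 9 (R): throw ball2 h=4 -> lands@13:R; in-air after throw: [b4@10:L b1@11:R b2@13:R b3@14:L]
Ball 2: thrown@1 h=4 -> first land @5; rethrown@5 h=4 -> second land @9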